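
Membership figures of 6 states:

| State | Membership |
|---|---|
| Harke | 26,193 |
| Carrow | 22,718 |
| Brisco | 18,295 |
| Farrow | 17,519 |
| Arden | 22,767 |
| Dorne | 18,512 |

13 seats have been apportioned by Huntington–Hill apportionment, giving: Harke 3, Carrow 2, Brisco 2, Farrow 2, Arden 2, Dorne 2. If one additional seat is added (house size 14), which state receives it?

Arden

Priority for the next seat is population ÷ (√(s·(s+1))).
Priorities: Harke 7561.268, Carrow 9274.585, Brisco 7468.902, Farrow 7152.102, Arden 9294.589, Dorne 7557.492.
Highest priority: Arden.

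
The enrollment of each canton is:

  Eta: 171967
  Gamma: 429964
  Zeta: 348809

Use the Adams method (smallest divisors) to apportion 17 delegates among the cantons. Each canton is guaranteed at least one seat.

Standard divisor 950740/17 ≈ 55925.882; standard quotas: Eta 3.075, Gamma 7.688, Zeta 6.237.
Rounding up gives 4, 8, 7 = 19 seats, so the divisor must be adjusted.
With modified divisor 59800: modified quotas Eta 2.876, Gamma 7.190, Zeta 5.833.
Rounding up: Eta 3, Gamma 8, Zeta 6 (total 17).

Eta 3; Gamma 8; Zeta 6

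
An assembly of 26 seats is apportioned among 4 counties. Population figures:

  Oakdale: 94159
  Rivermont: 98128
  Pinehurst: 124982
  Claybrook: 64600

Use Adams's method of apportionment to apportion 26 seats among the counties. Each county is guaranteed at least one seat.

Standard divisor 381869/26 ≈ 14687.269; standard quotas: Oakdale 6.411, Rivermont 6.681, Pinehurst 8.510, Claybrook 4.398.
Rounding up gives 7, 7, 9, 5 = 28 seats, so the divisor must be adjusted.
With modified divisor 15900: modified quotas Oakdale 5.922, Rivermont 6.172, Pinehurst 7.861, Claybrook 4.063.
Rounding up: Oakdale 6, Rivermont 7, Pinehurst 8, Claybrook 5 (total 26).

Oakdale=6, Rivermont=7, Pinehurst=8, Claybrook=5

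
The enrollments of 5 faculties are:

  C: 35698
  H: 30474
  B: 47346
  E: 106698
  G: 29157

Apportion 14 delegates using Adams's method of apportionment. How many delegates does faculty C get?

Standard divisor 249373/14 ≈ 17812.357; standard quotas: C 2.004, H 1.711, B 2.658, E 5.990, G 1.637.
Rounding up gives 3, 2, 3, 6, 2 = 16 seats, so the divisor must be adjusted.
With modified divisor 22500: modified quotas C 1.587, H 1.354, B 2.104, E 4.742, G 1.296.
Rounding up: C 2, H 2, B 3, E 5, G 2 (total 14).
C receives 2.

2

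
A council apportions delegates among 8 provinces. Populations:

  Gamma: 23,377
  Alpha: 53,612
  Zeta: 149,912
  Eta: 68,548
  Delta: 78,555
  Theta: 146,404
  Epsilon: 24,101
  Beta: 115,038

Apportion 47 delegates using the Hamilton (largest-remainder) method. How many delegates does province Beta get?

8

The standard divisor is 659547/47 ≈ 14032.915.
Standard quotas: Gamma 1.6659, Alpha 3.8204, Zeta 10.6829, Eta 4.8848, Delta 5.5979, Theta 10.4329, Epsilon 1.7175, Beta 8.1977.
Lower quotas: Gamma 1, Alpha 3, Zeta 10, Eta 4, Delta 5, Theta 10, Epsilon 1, Beta 8 (sum 42, leaving 5 seats).
Remainders in descending order: Eta 0.8848, Alpha 0.8204, Epsilon 0.7175, Zeta 0.6829, Gamma 0.6659, Delta 0.5979, Theta 0.4329, Beta 0.1977.
The surplus seats go to Eta, Alpha, Epsilon, Zeta, Gamma.
Beta receives 8.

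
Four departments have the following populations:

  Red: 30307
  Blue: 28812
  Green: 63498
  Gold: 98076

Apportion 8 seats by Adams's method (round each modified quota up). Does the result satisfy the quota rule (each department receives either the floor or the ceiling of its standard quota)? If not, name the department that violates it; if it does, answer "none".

Standard quotas: Red 1.099, Blue 1.044, Green 2.302, Gold 3.555.
Adams allocation: Red 1, Blue 1, Green 2, Gold 4.
Every allocation lies between the lower and upper quota.

none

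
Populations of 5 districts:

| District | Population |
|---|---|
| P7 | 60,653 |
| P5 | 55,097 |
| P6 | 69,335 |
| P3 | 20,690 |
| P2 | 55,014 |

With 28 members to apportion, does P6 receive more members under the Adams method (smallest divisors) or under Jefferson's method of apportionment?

Adams: P7 6, P5 6, P6 7, P3 3, P2 6.
Jefferson: P7 6, P5 6, P6 8, P3 2, P2 6.
P6 gets 7 under Adams and 8 under Jefferson.

Jefferson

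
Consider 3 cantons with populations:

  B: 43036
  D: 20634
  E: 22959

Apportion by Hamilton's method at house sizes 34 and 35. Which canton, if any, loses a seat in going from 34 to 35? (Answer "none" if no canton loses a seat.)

At 34 seats: B 17, D 8, E 9.
At 35 seats: B 18, D 8, E 9.
No canton's allocation decreased.

none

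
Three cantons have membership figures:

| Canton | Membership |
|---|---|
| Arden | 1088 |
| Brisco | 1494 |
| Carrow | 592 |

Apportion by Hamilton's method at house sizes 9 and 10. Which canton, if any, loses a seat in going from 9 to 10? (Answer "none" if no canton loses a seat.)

At 9 seats: Arden 3, Brisco 4, Carrow 2.
At 10 seats: Arden 3, Brisco 5, Carrow 2.
No canton's allocation decreased.

none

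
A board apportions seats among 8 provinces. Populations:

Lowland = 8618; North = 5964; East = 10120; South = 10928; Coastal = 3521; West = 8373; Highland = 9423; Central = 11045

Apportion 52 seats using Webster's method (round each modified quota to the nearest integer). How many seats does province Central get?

8

Standard divisor 67992/52 ≈ 1307.538; standard quotas: Lowland 6.591, North 4.561, East 7.740, South 8.358, Coastal 2.693, West 6.404, Highland 7.207, Central 8.447.
Rounding to the nearest integer gives Lowland 7, North 5, East 8, South 8, Coastal 3, West 6, Highland 7, Central 8 — total 52, matching the house size, so no adjustment is needed.
Central receives 8.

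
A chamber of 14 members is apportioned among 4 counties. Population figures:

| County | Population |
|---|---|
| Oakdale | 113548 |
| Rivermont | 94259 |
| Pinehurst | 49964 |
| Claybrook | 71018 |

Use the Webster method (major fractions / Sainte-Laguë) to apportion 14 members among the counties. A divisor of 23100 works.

With modified divisor 23100: modified quotas Oakdale 4.915, Rivermont 4.080, Pinehurst 2.163, Claybrook 3.074.
Rounding to the nearest integer: Oakdale 5, Rivermont 4, Pinehurst 2, Claybrook 3 (total 14).

Oakdale 5, Rivermont 4, Pinehurst 2, Claybrook 3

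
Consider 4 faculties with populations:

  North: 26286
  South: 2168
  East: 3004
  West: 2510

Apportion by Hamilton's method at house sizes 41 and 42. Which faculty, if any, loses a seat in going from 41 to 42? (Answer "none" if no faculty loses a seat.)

At 41 seats: North 32, South 2, East 4, West 3.
At 42 seats: North 32, South 3, East 4, West 3.
No faculty's allocation decreased.

none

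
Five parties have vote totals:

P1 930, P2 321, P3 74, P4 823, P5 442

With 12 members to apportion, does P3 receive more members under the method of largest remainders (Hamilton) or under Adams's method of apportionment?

Hamilton: P1 4, P2 2, P3 0, P4 4, P5 2.
Adams: P1 4, P2 2, P3 1, P4 3, P5 2.
P3 gets 0 under Hamilton and 1 under Adams.

Adams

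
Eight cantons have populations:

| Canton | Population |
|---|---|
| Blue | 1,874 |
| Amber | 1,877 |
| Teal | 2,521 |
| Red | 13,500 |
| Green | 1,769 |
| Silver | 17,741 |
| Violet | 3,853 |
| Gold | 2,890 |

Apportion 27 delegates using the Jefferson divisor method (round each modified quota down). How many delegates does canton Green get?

1

Standard divisor 46025/27 ≈ 1704.63; standard quotas: Blue 1.099, Amber 1.101, Teal 1.479, Red 7.920, Green 1.038, Silver 10.408, Violet 2.260, Gold 1.695.
Rounding down gives 1, 1, 1, 7, 1, 10, 2, 1 = 24 seats, so the divisor must be adjusted.
With modified divisor 1490: modified quotas Blue 1.258, Amber 1.260, Teal 1.692, Red 9.060, Green 1.187, Silver 11.907, Violet 2.586, Gold 1.940.
Rounding down: Blue 1, Amber 1, Teal 1, Red 9, Green 1, Silver 11, Violet 2, Gold 1 (total 27).
Green receives 1.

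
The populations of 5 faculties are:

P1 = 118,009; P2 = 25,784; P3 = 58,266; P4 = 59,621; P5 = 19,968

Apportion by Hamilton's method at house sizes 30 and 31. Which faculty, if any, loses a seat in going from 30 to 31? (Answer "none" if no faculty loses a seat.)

none

At 30 seats: P1 13, P2 3, P3 6, P4 6, P5 2.
At 31 seats: P1 13, P2 3, P3 6, P4 7, P5 2.
No faculty's allocation decreased.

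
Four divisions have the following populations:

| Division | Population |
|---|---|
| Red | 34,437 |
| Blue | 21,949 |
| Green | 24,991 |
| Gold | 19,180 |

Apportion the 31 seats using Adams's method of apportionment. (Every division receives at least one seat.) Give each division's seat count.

Red=10, Blue=7, Green=8, Gold=6

Standard divisor 100557/31 ≈ 3243.774; standard quotas: Red 10.616, Blue 6.767, Green 7.704, Gold 5.913.
Rounding up gives 11, 7, 8, 6 = 32 seats, so the divisor must be adjusted.
With modified divisor 3500: modified quotas Red 9.839, Blue 6.271, Green 7.140, Gold 5.480.
Rounding up: Red 10, Blue 7, Green 8, Gold 6 (total 31).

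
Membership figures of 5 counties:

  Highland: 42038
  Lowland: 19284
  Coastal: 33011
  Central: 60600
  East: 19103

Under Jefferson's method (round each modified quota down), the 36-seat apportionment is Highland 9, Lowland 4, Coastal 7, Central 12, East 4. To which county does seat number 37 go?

Priority for the next seat is population ÷ (current seats + 1).
Priorities: Highland 4203.800, Lowland 3856.800, Coastal 4126.375, Central 4661.538, East 3820.600.
Highest priority: Central.

Central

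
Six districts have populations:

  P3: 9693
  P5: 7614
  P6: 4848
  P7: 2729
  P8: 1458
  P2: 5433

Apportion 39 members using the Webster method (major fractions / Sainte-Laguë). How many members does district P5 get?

9

Standard divisor 31775/39 ≈ 814.744; standard quotas: P3 11.897, P5 9.345, P6 5.950, P7 3.350, P8 1.790, P2 6.668.
Rounding to the nearest integer gives P3 12, P5 9, P6 6, P7 3, P8 2, P2 7 — total 39, matching the house size, so no adjustment is needed.
P5 receives 9.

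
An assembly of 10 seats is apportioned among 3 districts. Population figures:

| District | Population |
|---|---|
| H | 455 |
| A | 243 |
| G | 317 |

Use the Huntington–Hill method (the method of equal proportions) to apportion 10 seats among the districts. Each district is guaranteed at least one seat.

H 5, A 2, G 3

With divisor 100: modified quotas H 4.550, A 2.430, G 3.170.
Geometric-mean thresholds: H √(4·5)=4.472, A √(2·3)=2.449, G √(3·4)=3.464.
Each quota rounded against its threshold gives H 5, A 2, G 3 (total 10).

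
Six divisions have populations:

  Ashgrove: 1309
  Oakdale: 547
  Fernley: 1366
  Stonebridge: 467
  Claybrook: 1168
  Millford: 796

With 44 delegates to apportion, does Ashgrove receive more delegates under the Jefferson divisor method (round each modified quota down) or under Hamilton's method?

Jefferson: Ashgrove 11, Oakdale 4, Fernley 11, Stonebridge 3, Claybrook 9, Millford 6.
Hamilton: Ashgrove 10, Oakdale 4, Fernley 11, Stonebridge 4, Claybrook 9, Millford 6.
Ashgrove gets 11 under Jefferson and 10 under Hamilton.

Jefferson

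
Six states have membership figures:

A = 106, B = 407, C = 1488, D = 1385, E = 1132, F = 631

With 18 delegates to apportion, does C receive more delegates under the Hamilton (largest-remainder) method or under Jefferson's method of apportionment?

Hamilton: A 0, B 2, C 5, D 5, E 4, F 2.
Jefferson: A 0, B 1, C 6, D 5, E 4, F 2.
C gets 5 under Hamilton and 6 under Jefferson.

Jefferson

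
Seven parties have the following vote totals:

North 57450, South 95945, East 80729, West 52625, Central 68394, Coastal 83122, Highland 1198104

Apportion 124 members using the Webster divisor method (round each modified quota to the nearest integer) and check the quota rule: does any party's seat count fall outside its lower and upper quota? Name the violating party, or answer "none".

Standard quotas: North 4.353, South 7.270, East 6.117, West 3.988, Central 5.183, Coastal 6.299, Highland 90.789.
Webster allocation: North 4, South 7, East 6, West 4, Central 5, Coastal 6, Highland 92.
Highland has quota 90.789 (lower 90, upper 91) but receives 92 — outside the quota interval.

Highland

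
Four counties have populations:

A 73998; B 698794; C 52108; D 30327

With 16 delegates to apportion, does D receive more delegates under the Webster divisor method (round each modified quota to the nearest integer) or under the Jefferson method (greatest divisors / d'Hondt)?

Webster

Webster: A 1, B 13, C 1, D 1.
Jefferson: A 1, B 14, C 1, D 0.
D gets 1 under Webster and 0 under Jefferson.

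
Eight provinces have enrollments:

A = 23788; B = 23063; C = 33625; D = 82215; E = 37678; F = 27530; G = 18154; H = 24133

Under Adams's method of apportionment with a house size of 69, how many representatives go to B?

Standard divisor 270186/69 ≈ 3915.739; standard quotas: A 6.075, B 5.890, C 8.587, D 20.996, E 9.622, F 7.031, G 4.636, H 6.163.
Rounding up gives 7, 6, 9, 21, 10, 8, 5, 7 = 73 seats, so the divisor must be adjusted.
With modified divisor 4150: modified quotas A 5.732, B 5.557, C 8.102, D 19.811, E 9.079, F 6.634, G 4.374, H 5.815.
Rounding up: A 6, B 6, C 9, D 20, E 10, F 7, G 5, H 6 (total 69).
B receives 6.

6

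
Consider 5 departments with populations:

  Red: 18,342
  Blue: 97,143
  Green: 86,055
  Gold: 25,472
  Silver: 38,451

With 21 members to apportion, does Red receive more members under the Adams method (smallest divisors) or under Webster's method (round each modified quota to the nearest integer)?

Adams: Red 2, Blue 7, Green 7, Gold 2, Silver 3.
Webster: Red 1, Blue 8, Green 7, Gold 2, Silver 3.
Red gets 2 under Adams and 1 under Webster.

Adams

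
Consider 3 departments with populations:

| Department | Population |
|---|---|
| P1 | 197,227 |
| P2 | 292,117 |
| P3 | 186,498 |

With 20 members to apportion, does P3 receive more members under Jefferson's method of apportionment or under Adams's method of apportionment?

Adams

Jefferson: P1 6, P2 9, P3 5.
Adams: P1 6, P2 8, P3 6.
P3 gets 5 under Jefferson and 6 under Adams.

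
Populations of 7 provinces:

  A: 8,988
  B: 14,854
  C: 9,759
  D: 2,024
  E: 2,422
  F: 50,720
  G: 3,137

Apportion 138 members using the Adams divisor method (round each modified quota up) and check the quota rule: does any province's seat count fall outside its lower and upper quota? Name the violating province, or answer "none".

Standard quotas: A 13.496, B 22.304, C 14.654, D 3.039, E 3.637, F 76.159, G 4.710.
Adams allocation: A 14, B 22, C 15, D 3, E 4, F 75, G 5.
F has quota 76.159 (lower 76, upper 77) but receives 75 — outside the quota interval.

F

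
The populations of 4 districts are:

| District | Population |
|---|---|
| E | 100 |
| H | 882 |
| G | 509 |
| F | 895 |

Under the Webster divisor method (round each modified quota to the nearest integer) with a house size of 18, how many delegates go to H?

6

Standard divisor 2386/18 ≈ 132.556; standard quotas: E 0.754, H 6.654, G 3.840, F 6.752.
Rounding to the nearest integer gives 1, 7, 4, 7 = 19 seats, so the divisor must be adjusted.
With modified divisor 137: modified quotas E 0.730, H 6.438, G 3.715, F 6.533.
Rounding to the nearest integer: E 1, H 6, G 4, F 7 (total 18).
H receives 6.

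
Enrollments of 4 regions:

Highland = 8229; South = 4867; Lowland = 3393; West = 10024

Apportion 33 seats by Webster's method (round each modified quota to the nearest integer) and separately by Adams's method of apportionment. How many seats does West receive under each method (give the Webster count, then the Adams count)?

13 and 12

Webster: Highland 10, South 6, Lowland 4, West 13.
Adams: Highland 10, South 6, Lowland 5, West 12.
West gets 13 under Webster and 12 under Adams.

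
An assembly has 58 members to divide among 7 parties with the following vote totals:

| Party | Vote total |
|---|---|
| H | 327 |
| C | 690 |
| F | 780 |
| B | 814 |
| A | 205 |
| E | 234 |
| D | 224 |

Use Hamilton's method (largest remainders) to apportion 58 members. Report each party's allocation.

H=6, C=12, F=14, B=14, A=4, E=4, D=4

The standard divisor is 3274/58 ≈ 56.448.
Standard quotas: H 5.793, C 12.224, F 13.818, B 14.420, A 3.632, E 4.145, D 3.968.
Lower quotas: H 5, C 12, F 13, B 14, A 3, E 4, D 3 (sum 54, leaving 4 seats).
Remainders in descending order: D 0.968, F 0.818, H 0.793, A 0.632, B 0.420, C 0.224, E 0.145.
The surplus seats go to D, F, H, A.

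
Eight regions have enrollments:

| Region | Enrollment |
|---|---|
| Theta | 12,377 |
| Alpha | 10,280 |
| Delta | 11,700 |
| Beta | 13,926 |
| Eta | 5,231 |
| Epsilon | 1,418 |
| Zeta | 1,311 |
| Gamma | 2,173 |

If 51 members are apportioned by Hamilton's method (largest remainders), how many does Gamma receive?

Total 58416; standard divisor 58416/51 ≈ 1145.412.
Standard quotas: Theta 10.8057, Alpha 8.9749, Delta 10.2147, Beta 12.1581, Eta 4.5669, Epsilon 1.2380, Zeta 1.1446, Gamma 1.8971.
Lower quotas: Theta 10, Alpha 8, Delta 10, Beta 12, Eta 4, Epsilon 1, Zeta 1, Gamma 1 (sum 47, leaving 4 seats).
Remainders in descending order: Alpha 0.9749, Gamma 0.8971, Theta 0.8057, Eta 0.5669, Epsilon 0.2380, Delta 0.2147, Beta 0.1581, Zeta 0.1446.
Largest remainders: Alpha, Gamma, Theta, Eta receive the extra seats.
Gamma receives 2.

2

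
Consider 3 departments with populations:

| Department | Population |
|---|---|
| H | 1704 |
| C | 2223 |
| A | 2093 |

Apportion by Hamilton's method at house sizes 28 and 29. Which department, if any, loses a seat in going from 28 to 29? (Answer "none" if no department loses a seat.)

At 28 seats: H 8, C 10, A 10.
At 29 seats: H 8, C 11, A 10.
No department's allocation decreased.

none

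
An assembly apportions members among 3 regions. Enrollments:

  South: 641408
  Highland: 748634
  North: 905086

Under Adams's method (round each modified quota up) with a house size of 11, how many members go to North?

4

Standard divisor 2295128/11 ≈ 208648; standard quotas: South 3.074, Highland 3.588, North 4.338.
Rounding up gives 4, 4, 5 = 13 seats, so the divisor must be adjusted.
With modified divisor 237900: modified quotas South 2.696, Highland 3.147, North 3.804.
Rounding up: South 3, Highland 4, North 4 (total 11).
North receives 4.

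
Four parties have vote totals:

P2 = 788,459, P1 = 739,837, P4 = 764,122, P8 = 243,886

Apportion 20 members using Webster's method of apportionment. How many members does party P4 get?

6

Standard divisor 2536304/20 ≈ 126815.2; standard quotas: P2 6.217, P1 5.834, P4 6.025, P8 1.923.
Rounding to the nearest integer gives P2 6, P1 6, P4 6, P8 2 — total 20, matching the house size, so no adjustment is needed.
P4 receives 6.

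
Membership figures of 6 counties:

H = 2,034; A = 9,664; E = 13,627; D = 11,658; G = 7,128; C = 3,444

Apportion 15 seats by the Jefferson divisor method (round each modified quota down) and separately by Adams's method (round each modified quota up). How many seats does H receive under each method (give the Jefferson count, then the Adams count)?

0 and 1

Jefferson: H 0, A 3, E 5, D 4, G 2, C 1.
Adams: H 1, A 3, E 4, D 4, G 2, C 1.
H gets 0 under Jefferson and 1 under Adams.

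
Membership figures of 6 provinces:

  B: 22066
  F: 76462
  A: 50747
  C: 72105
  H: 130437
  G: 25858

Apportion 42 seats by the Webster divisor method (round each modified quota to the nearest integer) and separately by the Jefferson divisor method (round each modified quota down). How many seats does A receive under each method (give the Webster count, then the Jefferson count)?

6 and 5

Webster: B 2, F 8, A 6, C 8, H 15, G 3.
Jefferson: B 2, F 9, A 5, C 8, H 15, G 3.
A gets 6 under Webster and 5 under Jefferson.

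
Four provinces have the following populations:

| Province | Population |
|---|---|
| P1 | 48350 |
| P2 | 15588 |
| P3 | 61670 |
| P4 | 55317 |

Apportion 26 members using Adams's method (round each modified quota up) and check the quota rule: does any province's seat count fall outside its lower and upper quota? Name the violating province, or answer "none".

none

Standard quotas: P1 6.948, P2 2.240, P3 8.862, P4 7.949.
Adams allocation: P1 7, P2 3, P3 8, P4 8.
Every allocation lies between the lower and upper quota.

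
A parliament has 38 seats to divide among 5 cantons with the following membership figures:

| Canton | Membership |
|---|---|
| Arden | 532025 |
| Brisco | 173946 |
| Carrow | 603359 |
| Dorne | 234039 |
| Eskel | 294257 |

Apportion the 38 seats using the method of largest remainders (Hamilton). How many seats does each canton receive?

Arden 11, Brisco 4, Carrow 12, Dorne 5, Eskel 6

The standard divisor is 1837626/38 ≈ 48358.579.
Standard quotas: Arden 11.0017, Brisco 3.5970, Carrow 12.4768, Dorne 4.8397, Eskel 6.0849.
Lower quotas: Arden 11, Brisco 3, Carrow 12, Dorne 4, Eskel 6 (sum 36, leaving 2 seats).
Remainders in descending order: Dorne 0.8397, Brisco 0.5970, Carrow 0.4768, Eskel 0.0849, Arden 0.0017.
Largest remainders: Dorne, Brisco receive the extra seats.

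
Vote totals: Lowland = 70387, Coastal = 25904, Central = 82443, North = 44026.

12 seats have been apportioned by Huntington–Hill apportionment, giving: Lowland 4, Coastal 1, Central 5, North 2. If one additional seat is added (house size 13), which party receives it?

Priority for the next seat is population ÷ (√(s·(s+1))).
Priorities: Lowland 15739.012, Coastal 18316.894, Central 15051.964, North 17973.539.
Highest priority: Coastal.

Coastal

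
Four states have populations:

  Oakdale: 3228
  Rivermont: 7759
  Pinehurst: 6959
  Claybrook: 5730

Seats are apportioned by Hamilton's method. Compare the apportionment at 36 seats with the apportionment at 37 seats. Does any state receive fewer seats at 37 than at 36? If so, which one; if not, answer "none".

At 36 seats: Oakdale 5, Rivermont 12, Pinehurst 10, Claybrook 9.
At 37 seats: Oakdale 5, Rivermont 12, Pinehurst 11, Claybrook 9.
No state's allocation decreased.

none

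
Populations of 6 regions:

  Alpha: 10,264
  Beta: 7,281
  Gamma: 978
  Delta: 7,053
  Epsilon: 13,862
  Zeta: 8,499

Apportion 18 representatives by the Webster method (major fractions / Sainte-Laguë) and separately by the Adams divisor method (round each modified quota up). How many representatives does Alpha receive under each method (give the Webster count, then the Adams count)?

Webster: Alpha 4, Beta 3, Gamma 0, Delta 3, Epsilon 5, Zeta 3.
Adams: Alpha 3, Beta 3, Gamma 1, Delta 3, Epsilon 5, Zeta 3.
Alpha gets 4 under Webster and 3 under Adams.

4 and 3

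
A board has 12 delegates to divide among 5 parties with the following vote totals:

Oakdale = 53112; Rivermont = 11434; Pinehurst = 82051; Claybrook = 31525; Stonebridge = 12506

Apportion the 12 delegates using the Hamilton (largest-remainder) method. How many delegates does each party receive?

Oakdale 3; Rivermont 1; Pinehurst 5; Claybrook 2; Stonebridge 1

Standard divisor: 190628 ÷ 12 ≈ 15885.667.
Standard quotas: Oakdale 3.3434, Rivermont 0.7198, Pinehurst 5.1651, Claybrook 1.9845, Stonebridge 0.7873.
Lower quotas: Oakdale 3, Rivermont 0, Pinehurst 5, Claybrook 1, Stonebridge 0 (sum 9, leaving 3 seats).
Remainders in descending order: Claybrook 0.9845, Stonebridge 0.7873, Rivermont 0.7198, Oakdale 0.3434, Pinehurst 0.1651.
The surplus seats go to Claybrook, Stonebridge, Rivermont.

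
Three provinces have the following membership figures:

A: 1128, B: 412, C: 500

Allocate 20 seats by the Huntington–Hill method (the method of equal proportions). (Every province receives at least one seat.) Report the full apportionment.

A: 11; B: 4; C: 5

With divisor 103: modified quotas A 10.951, B 4.000, C 4.854.
Geometric-mean thresholds: A √(10·11)=10.488, B √(4·5)=4.472, C √(4·5)=4.472.
Each quota rounded against its threshold gives A 11, B 4, C 5 (total 20).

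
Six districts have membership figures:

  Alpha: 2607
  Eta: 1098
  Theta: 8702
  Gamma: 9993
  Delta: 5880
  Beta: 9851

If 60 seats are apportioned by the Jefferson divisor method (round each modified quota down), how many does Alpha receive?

Standard divisor 38131/60 ≈ 635.517; standard quotas: Alpha 4.102, Eta 1.728, Theta 13.693, Gamma 15.724, Delta 9.252, Beta 15.501.
Rounding down gives 4, 1, 13, 15, 9, 15 = 57 seats, so the divisor must be adjusted.
With modified divisor 600: modified quotas Alpha 4.345, Eta 1.830, Theta 14.503, Gamma 16.655, Delta 9.800, Beta 16.418.
Rounding down: Alpha 4, Eta 1, Theta 14, Gamma 16, Delta 9, Beta 16 (total 60).
Alpha receives 4.

4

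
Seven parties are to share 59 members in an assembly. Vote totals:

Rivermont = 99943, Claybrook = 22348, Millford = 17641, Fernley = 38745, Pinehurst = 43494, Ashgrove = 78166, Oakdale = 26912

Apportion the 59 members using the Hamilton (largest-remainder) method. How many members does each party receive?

Rivermont 18, Claybrook 4, Millford 3, Fernley 7, Pinehurst 8, Ashgrove 14, Oakdale 5

Total 327249; standard divisor 327249/59 ≈ 5546.593.
Standard quotas: Rivermont 18.0188, Claybrook 4.0291, Millford 3.1805, Fernley 6.9854, Pinehurst 7.8416, Ashgrove 14.0926, Oakdale 4.8520.
Lower quotas: Rivermont 18, Claybrook 4, Millford 3, Fernley 6, Pinehurst 7, Ashgrove 14, Oakdale 4 (sum 56, leaving 3 seats).
Remainders in descending order: Fernley 0.9854, Oakdale 0.8520, Pinehurst 0.8416, Millford 0.1805, Ashgrove 0.0926, Claybrook 0.0291, Rivermont 0.0188.
Largest remainders: Fernley, Oakdale, Pinehurst receive the extra seats.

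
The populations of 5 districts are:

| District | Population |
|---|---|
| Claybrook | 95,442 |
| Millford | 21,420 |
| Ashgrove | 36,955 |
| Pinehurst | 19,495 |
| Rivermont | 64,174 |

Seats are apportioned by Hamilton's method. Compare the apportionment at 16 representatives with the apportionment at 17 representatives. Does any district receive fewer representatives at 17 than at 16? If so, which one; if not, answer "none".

Millford

At 16 seats: Claybrook 6, Millford 2, Ashgrove 3, Pinehurst 1, Rivermont 4.
At 17 seats: Claybrook 7, Millford 1, Ashgrove 3, Pinehurst 1, Rivermont 5.
Millford drops from 2 to 1.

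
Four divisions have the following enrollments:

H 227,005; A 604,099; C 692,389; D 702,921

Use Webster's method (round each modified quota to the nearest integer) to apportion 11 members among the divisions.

H 1; A 3; C 3; D 4

Standard divisor 2226414/11 ≈ 202401.273; standard quotas: H 1.122, A 2.985, C 3.421, D 3.473.
Rounding to the nearest integer gives 1, 3, 3, 3 = 10 seats, so the divisor must be adjusted.
With modified divisor 199300: modified quotas H 1.139, A 3.031, C 3.474, D 3.527.
Rounding to the nearest integer: H 1, A 3, C 3, D 4 (total 11).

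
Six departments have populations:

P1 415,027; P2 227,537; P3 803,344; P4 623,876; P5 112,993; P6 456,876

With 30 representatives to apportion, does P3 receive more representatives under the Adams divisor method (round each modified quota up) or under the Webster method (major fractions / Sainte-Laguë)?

Adams: P1 5, P2 3, P3 8, P4 7, P5 2, P6 5.
Webster: P1 5, P2 3, P3 9, P4 7, P5 1, P6 5.
P3 gets 8 under Adams and 9 under Webster.

Webster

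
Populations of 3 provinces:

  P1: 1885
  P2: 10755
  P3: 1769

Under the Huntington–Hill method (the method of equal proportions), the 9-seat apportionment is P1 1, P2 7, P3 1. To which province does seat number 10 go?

P2

Priority for the next seat is population ÷ (√(s·(s+1))).
Priorities: P1 1332.896, P2 1437.197, P3 1250.872.
Highest priority: P2.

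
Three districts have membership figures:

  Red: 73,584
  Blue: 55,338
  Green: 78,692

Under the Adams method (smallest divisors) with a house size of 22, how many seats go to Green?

Standard divisor 207614/22 ≈ 9437; standard quotas: Red 7.797, Blue 5.864, Green 8.339.
Rounding up gives 8, 6, 9 = 23 seats, so the divisor must be adjusted.
With modified divisor 10200: modified quotas Red 7.214, Blue 5.425, Green 7.715.
Rounding up: Red 8, Blue 6, Green 8 (total 22).
Green receives 8.

8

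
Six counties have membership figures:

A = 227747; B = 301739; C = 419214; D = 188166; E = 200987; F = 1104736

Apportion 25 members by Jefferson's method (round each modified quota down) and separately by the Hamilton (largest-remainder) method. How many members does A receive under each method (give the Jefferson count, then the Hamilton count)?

Jefferson: A 2, B 3, C 4, D 2, E 2, F 12.
Hamilton: A 3, B 3, C 4, D 2, E 2, F 11.
A gets 2 under Jefferson and 3 under Hamilton.

2 and 3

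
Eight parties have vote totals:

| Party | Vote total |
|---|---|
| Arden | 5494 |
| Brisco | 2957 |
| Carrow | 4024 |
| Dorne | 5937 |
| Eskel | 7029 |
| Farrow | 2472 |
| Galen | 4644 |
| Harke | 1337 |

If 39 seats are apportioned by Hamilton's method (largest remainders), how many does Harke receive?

2

Total 33894; standard divisor 33894/39 ≈ 869.077.
Standard quotas: Arden 6.3216, Brisco 3.4025, Carrow 4.6302, Dorne 6.8314, Eskel 8.0879, Farrow 2.8444, Galen 5.3436, Harke 1.5384.
Lower quotas: Arden 6, Brisco 3, Carrow 4, Dorne 6, Eskel 8, Farrow 2, Galen 5, Harke 1 (sum 35, leaving 4 seats).
Remainders in descending order: Farrow 0.8444, Dorne 0.8314, Carrow 0.6302, Harke 0.5384, Brisco 0.4025, Galen 0.3436, Arden 0.3216, Eskel 0.0879.
The surplus seats go to Farrow, Dorne, Carrow, Harke.
Harke receives 2.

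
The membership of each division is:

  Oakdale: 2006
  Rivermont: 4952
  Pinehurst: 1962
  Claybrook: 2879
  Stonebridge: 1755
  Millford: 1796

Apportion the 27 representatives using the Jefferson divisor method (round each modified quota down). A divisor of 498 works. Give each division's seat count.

With modified divisor 498: modified quotas Oakdale 4.028, Rivermont 9.944, Pinehurst 3.940, Claybrook 5.781, Stonebridge 3.524, Millford 3.606.
Rounding down: Oakdale 4, Rivermont 9, Pinehurst 3, Claybrook 5, Stonebridge 3, Millford 3 (total 27).

Oakdale 4, Rivermont 9, Pinehurst 3, Claybrook 5, Stonebridge 3, Millford 3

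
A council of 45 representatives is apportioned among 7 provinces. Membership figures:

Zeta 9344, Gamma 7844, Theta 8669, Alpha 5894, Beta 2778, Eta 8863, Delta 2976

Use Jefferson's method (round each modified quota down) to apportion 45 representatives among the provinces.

Standard divisor 46368/45 ≈ 1030.4; standard quotas: Zeta 9.068, Gamma 7.613, Theta 8.413, Alpha 5.720, Beta 2.696, Eta 8.602, Delta 2.888.
Rounding down gives 9, 7, 8, 5, 2, 8, 2 = 41 seats, so the divisor must be adjusted.
With modified divisor 970: modified quotas Zeta 9.633, Gamma 8.087, Theta 8.937, Alpha 6.076, Beta 2.864, Eta 9.137, Delta 3.068.
Rounding down: Zeta 9, Gamma 8, Theta 8, Alpha 6, Beta 2, Eta 9, Delta 3 (total 45).

Zeta 9; Gamma 8; Theta 8; Alpha 6; Beta 2; Eta 9; Delta 3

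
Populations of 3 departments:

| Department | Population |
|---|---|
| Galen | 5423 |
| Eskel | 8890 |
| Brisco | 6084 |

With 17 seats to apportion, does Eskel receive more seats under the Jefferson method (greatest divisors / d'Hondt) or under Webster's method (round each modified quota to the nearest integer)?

Jefferson: Galen 4, Eskel 8, Brisco 5.
Webster: Galen 5, Eskel 7, Brisco 5.
Eskel gets 8 under Jefferson and 7 under Webster.

Jefferson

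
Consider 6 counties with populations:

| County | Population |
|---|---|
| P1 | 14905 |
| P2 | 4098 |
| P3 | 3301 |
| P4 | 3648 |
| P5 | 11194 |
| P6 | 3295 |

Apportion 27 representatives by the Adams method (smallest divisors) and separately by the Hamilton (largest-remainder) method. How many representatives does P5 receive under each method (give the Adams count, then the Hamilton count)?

7 and 8

Adams: P1 10, P2 3, P3 2, P4 3, P5 7, P6 2.
Hamilton: P1 10, P2 3, P3 2, P4 2, P5 8, P6 2.
P5 gets 7 under Adams and 8 under Hamilton.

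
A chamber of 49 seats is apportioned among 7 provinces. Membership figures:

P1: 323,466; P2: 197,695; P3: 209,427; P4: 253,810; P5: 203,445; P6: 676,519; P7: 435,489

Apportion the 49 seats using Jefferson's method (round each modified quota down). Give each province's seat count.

P1: 7, P2: 4, P3: 4, P4: 5, P5: 4, P6: 15, P7: 10

Standard divisor 2299851/49 ≈ 46935.735; standard quotas: P1 6.892, P2 4.212, P3 4.462, P4 5.408, P5 4.335, P6 14.414, P7 9.278.
Rounding down gives 6, 4, 4, 5, 4, 14, 9 = 46 seats, so the divisor must be adjusted.
With modified divisor 42900: modified quotas P1 7.540, P2 4.608, P3 4.882, P4 5.916, P5 4.742, P6 15.770, P7 10.151.
Rounding down: P1 7, P2 4, P3 4, P4 5, P5 4, P6 15, P7 10 (total 49).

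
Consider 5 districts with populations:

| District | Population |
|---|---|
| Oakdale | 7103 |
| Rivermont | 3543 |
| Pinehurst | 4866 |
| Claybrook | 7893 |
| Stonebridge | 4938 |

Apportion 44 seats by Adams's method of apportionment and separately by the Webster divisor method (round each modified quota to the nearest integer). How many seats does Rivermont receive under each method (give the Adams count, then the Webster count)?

Adams: Oakdale 11, Rivermont 6, Pinehurst 7, Claybrook 12, Stonebridge 8.
Webster: Oakdale 11, Rivermont 5, Pinehurst 8, Claybrook 12, Stonebridge 8.
Rivermont gets 6 under Adams and 5 under Webster.

6 and 5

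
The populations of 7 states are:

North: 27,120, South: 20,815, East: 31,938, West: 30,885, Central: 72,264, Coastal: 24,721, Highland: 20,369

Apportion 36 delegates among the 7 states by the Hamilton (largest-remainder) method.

North 4, South 3, East 5, West 5, Central 12, Coastal 4, Highland 3

Standard divisor: 228112 ÷ 36 ≈ 6336.444.
Standard quotas: North 4.2800, South 3.2850, East 5.0404, West 4.8742, Central 11.4045, Coastal 3.9014, Highland 3.2146.
Lower quotas: North 4, South 3, East 5, West 4, Central 11, Coastal 3, Highland 3 (sum 33, leaving 3 seats).
Remainders in descending order: Coastal 0.9014, West 0.8742, Central 0.4045, South 0.2850, North 0.2800, Highland 0.2146, East 0.0404.
The surplus seats go to Coastal, West, Central.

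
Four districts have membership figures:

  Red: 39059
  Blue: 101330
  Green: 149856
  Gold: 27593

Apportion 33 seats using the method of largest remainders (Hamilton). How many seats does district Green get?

16

Total 317838; standard divisor 317838/33 ≈ 9631.455.
Standard quotas: Red 4.0554, Blue 10.5207, Green 15.5590, Gold 2.8649.
Lower quotas: Red 4, Blue 10, Green 15, Gold 2 (sum 31, leaving 2 seats).
Remainders in descending order: Gold 0.8649, Green 0.5590, Blue 0.5207, Red 0.0554.
Largest remainders: Gold, Green receive the extra seats.
Green receives 16.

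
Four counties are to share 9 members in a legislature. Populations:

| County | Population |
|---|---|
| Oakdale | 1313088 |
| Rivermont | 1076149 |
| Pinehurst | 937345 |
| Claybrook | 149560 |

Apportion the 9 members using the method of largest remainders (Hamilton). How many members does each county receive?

Total 3476142; standard divisor 3476142/9 = 386238.
Standard quotas: Oakdale 3.3997, Rivermont 2.7862, Pinehurst 2.4269, Claybrook 0.3872.
Lower quotas: Oakdale 3, Rivermont 2, Pinehurst 2, Claybrook 0 (sum 7, leaving 2 seats).
Remainders in descending order: Rivermont 0.7862, Pinehurst 0.4269, Oakdale 0.3997, Claybrook 0.3872.
Largest remainders: Rivermont, Pinehurst receive the extra seats.

Oakdale: 3, Rivermont: 3, Pinehurst: 3, Claybrook: 0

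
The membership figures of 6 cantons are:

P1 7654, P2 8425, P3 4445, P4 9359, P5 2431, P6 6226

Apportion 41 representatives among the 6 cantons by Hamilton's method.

Total 38540; standard divisor 38540/41 = 940.
Standard quotas: P1 8.1426, P2 8.9628, P3 4.7287, P4 9.9564, P5 2.5862, P6 6.6234.
Lower quotas: P1 8, P2 8, P3 4, P4 9, P5 2, P6 6 (sum 37, leaving 4 seats).
Remainders in descending order: P2 0.9628, P4 0.9564, P3 0.7287, P6 0.6234, P5 0.5862, P1 0.1426.
The surplus seats go to P2, P4, P3, P6.

P1: 8; P2: 9; P3: 5; P4: 10; P5: 2; P6: 7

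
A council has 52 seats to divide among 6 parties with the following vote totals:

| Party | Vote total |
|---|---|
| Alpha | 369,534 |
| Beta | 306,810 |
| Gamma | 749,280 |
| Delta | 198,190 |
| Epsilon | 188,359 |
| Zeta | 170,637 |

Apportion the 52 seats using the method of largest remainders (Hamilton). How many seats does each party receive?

Standard divisor: 1982810 ÷ 52 ≈ 38130.962.
Standard quotas: Alpha 9.6912, Beta 8.0462, Gamma 19.6502, Delta 5.1976, Epsilon 4.9398, Zeta 4.4750.
Lower quotas: Alpha 9, Beta 8, Gamma 19, Delta 5, Epsilon 4, Zeta 4 (sum 49, leaving 3 seats).
Remainders in descending order: Epsilon 0.9398, Alpha 0.6912, Gamma 0.6502, Zeta 0.4750, Delta 0.1976, Beta 0.0462.
The surplus seats go to Epsilon, Alpha, Gamma.

Alpha=10, Beta=8, Gamma=20, Delta=5, Epsilon=5, Zeta=4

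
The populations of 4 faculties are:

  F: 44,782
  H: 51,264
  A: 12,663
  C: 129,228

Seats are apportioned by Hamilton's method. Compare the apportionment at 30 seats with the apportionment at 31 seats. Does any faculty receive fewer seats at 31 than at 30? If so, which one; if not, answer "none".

At 30 seats: F 6, H 6, A 2, C 16.
At 31 seats: F 6, H 7, A 1, C 17.
A drops from 2 to 1.

A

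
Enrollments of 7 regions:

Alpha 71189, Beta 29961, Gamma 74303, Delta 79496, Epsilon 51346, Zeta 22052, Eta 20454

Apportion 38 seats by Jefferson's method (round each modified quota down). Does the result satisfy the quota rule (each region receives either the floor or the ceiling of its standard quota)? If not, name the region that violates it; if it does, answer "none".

none

Standard quotas: Alpha 7.756, Beta 3.264, Gamma 8.095, Delta 8.661, Epsilon 5.594, Zeta 2.402, Eta 2.228.
Jefferson allocation: Alpha 8, Beta 3, Gamma 8, Delta 9, Epsilon 6, Zeta 2, Eta 2.
Every allocation lies between the lower and upper quota.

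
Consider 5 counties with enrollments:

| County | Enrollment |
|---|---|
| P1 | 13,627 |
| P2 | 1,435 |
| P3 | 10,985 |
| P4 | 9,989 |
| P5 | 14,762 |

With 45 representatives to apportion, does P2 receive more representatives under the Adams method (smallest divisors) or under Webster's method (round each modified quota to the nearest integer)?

Adams: P1 12, P2 2, P3 9, P4 9, P5 13.
Webster: P1 12, P2 1, P3 10, P4 9, P5 13.
P2 gets 2 under Adams and 1 under Webster.

Adams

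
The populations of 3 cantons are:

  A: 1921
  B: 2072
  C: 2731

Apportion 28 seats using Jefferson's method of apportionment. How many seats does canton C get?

Standard divisor 6724/28 ≈ 240.143; standard quotas: A 7.999, B 8.628, C 11.372.
Rounding down gives 7, 8, 11 = 26 seats, so the divisor must be adjusted.
With modified divisor 229: modified quotas A 8.389, B 9.048, C 11.926.
Rounding down: A 8, B 9, C 11 (total 28).
C receives 11.

11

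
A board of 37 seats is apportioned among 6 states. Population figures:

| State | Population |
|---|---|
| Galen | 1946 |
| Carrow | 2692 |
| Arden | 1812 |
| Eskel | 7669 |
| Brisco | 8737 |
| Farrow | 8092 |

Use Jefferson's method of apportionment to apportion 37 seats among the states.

Galen 2; Carrow 3; Arden 2; Eskel 9; Brisco 11; Farrow 10

Standard divisor 30948/37 ≈ 836.432; standard quotas: Galen 2.327, Carrow 3.218, Arden 2.166, Eskel 9.169, Brisco 10.446, Farrow 9.674.
Rounding down gives 2, 3, 2, 9, 10, 9 = 35 seats, so the divisor must be adjusted.
With modified divisor 780: modified quotas Galen 2.495, Carrow 3.451, Arden 2.323, Eskel 9.832, Brisco 11.201, Farrow 10.374.
Rounding down: Galen 2, Carrow 3, Arden 2, Eskel 9, Brisco 11, Farrow 10 (total 37).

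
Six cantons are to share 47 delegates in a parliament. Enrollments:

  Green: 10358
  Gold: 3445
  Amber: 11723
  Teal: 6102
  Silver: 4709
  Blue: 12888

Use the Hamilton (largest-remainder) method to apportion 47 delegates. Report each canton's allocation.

Total 49225; standard divisor 49225/47 ≈ 1047.34.
Standard quotas: Green 9.8898, Gold 3.2893, Amber 11.1931, Teal 5.8262, Silver 4.4962, Blue 12.3055.
Lower quotas: Green 9, Gold 3, Amber 11, Teal 5, Silver 4, Blue 12 (sum 44, leaving 3 seats).
Remainders in descending order: Green 0.8898, Teal 0.8262, Silver 0.4962, Blue 0.3055, Gold 0.2893, Amber 0.1931.
The surplus seats go to Green, Teal, Silver.

Green=10, Gold=3, Amber=11, Teal=6, Silver=5, Blue=12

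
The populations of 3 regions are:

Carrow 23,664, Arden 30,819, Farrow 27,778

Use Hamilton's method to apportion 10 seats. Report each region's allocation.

The standard divisor is 82261/10 ≈ 8226.1.
Standard quotas: Carrow 2.8767, Arden 3.7465, Farrow 3.3768.
Lower quotas: Carrow 2, Arden 3, Farrow 3 (sum 8, leaving 2 seats).
Remainders in descending order: Carrow 0.8767, Arden 0.7465, Farrow 0.3768.
The surplus seats go to Carrow, Arden.

Carrow 3, Arden 4, Farrow 3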